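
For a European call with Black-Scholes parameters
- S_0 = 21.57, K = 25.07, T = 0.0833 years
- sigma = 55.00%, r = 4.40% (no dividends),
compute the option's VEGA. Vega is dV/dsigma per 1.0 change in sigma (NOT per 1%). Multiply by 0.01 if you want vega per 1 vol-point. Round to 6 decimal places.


Answer: Vega = 1.738222

Derivation:
d1 = -0.8448059274; d2 = -1.0035454940
phi(d1) = 0.2792111256; exp(-qT) = 1.0000000000; exp(-rT) = 0.9963415086
Vega = S * exp(-qT) * phi(d1) * sqrt(T) = 21.5700 * 1.0000000000 * 0.2792111256 * 0.2886173938 = 1.738222


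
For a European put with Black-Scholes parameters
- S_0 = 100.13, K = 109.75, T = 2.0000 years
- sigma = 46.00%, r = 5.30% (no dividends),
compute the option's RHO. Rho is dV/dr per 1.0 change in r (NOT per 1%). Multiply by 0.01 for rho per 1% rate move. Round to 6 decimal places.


Answer: Rho = -122.241891

Derivation:
d1 = 0.3471960237; d2 = -0.3033422150
phi(d1) = 0.3756073089; exp(-qT) = 1.0000000000; exp(-rT) = 0.8994246481
N(-d2) = 0.6191854611
Rho = -K*T*exp(-rT)*N(-d2) = -109.7500 * 2.0000 * 0.8994246481 * 0.6191854611 = -122.241891


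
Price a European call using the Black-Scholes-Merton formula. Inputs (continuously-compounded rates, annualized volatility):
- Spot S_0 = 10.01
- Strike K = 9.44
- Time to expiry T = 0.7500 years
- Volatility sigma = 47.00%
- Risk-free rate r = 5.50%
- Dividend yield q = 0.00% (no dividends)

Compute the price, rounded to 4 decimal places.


Answer: Price = 2.0587

Derivation:
d1 = (ln(S/K) + (r - q + 0.5*sigma^2) * T) / (sigma * sqrt(T)) = 0.44889871
d2 = d1 - sigma * sqrt(T) = 0.04186677
exp(-rT) = 0.95958920; exp(-qT) = 1.00000000
C = S_0 * exp(-qT) * N(d1) - K * exp(-rT) * N(d2)
N(d1) = 0.67324764; N(d2) = 0.51669755
C = 10.0100 * 1.00000000 * 0.67324764 - 9.4400 * 0.95958920 * 0.51669755 = 2.0587


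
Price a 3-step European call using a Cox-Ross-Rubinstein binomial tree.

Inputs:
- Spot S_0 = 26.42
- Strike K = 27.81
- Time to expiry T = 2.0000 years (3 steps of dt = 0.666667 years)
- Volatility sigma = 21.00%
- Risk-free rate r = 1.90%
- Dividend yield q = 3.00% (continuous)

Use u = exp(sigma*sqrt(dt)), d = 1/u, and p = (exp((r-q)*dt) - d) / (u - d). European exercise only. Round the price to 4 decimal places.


Answer: Price = V(0,0) = 2.4072

Derivation:
dt = T/N = 0.666667
u = exp(sigma*sqrt(dt)) = 1.187042; d = 1/u = 0.842430
p = (exp((r-q)*dt) - d) / (u - d) = 0.436036
Discount per step: exp(-r*dt) = 0.987413
Stock lattice S(k, i) with i counting down-moves:
  k=0: S(0,0) = 26.4200
  k=1: S(1,0) = 31.3616; S(1,1) = 22.2570
  k=2: S(2,0) = 37.2276; S(2,1) = 26.4200; S(2,2) = 18.7500
  k=3: S(3,0) = 44.1907; S(3,1) = 31.3616; S(3,2) = 22.2570; S(3,3) = 15.7956
Terminal payoffs V(N, i) = max(S_T - K, 0):
  V(3,0) = 16.380691; V(3,1) = 3.551643; V(3,2) = 0.000000; V(3,3) = 0.000000
Backward induction: V(k, i) = exp(-r*dt) * [p * V(k+1, i) + (1-p) * V(k+1, i+1)].
  V(2,0) = exp(-r*dt) * [p*16.380691 + (1-p)*3.551643] = 9.030462
  V(2,1) = exp(-r*dt) * [p*3.551643 + (1-p)*0.000000] = 1.529153
  V(2,2) = exp(-r*dt) * [p*0.000000 + (1-p)*0.000000] = 0.000000
  V(1,0) = exp(-r*dt) * [p*9.030462 + (1-p)*1.529153] = 4.739581
  V(1,1) = exp(-r*dt) * [p*1.529153 + (1-p)*0.000000] = 0.658374
  V(0,0) = exp(-r*dt) * [p*4.739581 + (1-p)*0.658374] = 2.407244


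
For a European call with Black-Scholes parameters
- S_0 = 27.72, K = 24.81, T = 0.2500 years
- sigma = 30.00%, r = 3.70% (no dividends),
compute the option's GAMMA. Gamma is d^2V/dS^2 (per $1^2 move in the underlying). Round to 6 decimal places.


Answer: Gamma = 0.065369

Derivation:
d1 = 0.8760491775; d2 = 0.7260491775
phi(d1) = 0.2718052087; exp(-qT) = 1.0000000000; exp(-rT) = 0.9907926496
Gamma = exp(-qT) * phi(d1) / (S * sigma * sqrt(T)) = 1.0000000000 * 0.2718052087 / (27.7200 * 0.3000 * 0.5000000000) = 0.065369


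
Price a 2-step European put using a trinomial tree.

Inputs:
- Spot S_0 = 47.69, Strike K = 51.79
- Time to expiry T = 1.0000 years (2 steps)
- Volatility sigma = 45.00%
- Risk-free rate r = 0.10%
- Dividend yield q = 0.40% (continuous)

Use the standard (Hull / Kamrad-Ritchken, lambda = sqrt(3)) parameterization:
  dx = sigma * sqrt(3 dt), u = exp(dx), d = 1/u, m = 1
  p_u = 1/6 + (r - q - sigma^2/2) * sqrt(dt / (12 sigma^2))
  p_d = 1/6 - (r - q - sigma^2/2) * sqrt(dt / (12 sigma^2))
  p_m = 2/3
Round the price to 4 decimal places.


dt = T/N = 0.500000; dx = sigma*sqrt(3*dt) = 0.551135
u = exp(dx) = 1.735222; d = 1/u = 0.576295
p_u = 0.119378, p_m = 0.666667, p_d = 0.213955
Discount per step: exp(-r*dt) = 0.999500
Stock lattice S(k, j) with j the centered position index:
  k=0: S(0,+0) = 47.6900
  k=1: S(1,-1) = 27.4835; S(1,+0) = 47.6900; S(1,+1) = 82.7527
  k=2: S(2,-2) = 15.8386; S(2,-1) = 27.4835; S(2,+0) = 47.6900; S(2,+1) = 82.7527; S(2,+2) = 143.5943
Terminal payoffs V(N, j) = max(K - S_T, 0):
  V(2,-2) = 35.951379; V(2,-1) = 24.306480; V(2,+0) = 4.100000; V(2,+1) = 0.000000; V(2,+2) = 0.000000
Backward induction: V(k, j) = exp(-r*dt) * [p_u * V(k+1, j+1) + p_m * V(k+1, j) + p_d * V(k+1, j-1)]
  V(1,-1) = exp(-r*dt) * [p_u*4.100000 + p_m*24.306480 + p_d*35.951379] = 24.373572
  V(1,+0) = exp(-r*dt) * [p_u*0.000000 + p_m*4.100000 + p_d*24.306480] = 7.929871
  V(1,+1) = exp(-r*dt) * [p_u*0.000000 + p_m*0.000000 + p_d*4.100000] = 0.876779
  V(0,+0) = exp(-r*dt) * [p_u*0.876779 + p_m*7.929871 + p_d*24.373572] = 10.600805

Answer: Price = V(0,0) = 10.6008


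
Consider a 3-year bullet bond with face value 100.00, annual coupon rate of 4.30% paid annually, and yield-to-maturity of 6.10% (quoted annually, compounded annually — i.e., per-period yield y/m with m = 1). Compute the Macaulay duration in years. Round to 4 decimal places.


Coupon per period c = face * coupon_rate / m = 4.300000
Periods per year m = 1; per-period yield y/m = 0.061000
Number of cashflows N = 3
Cashflows (t years, CF_t, discount factor 1/(1+y/m)^(m*t), PV):
  t = 1.0000: CF_t = 4.300000, DF = 0.942507, PV = 4.052780
  t = 2.0000: CF_t = 4.300000, DF = 0.888320, PV = 3.819774
  t = 3.0000: CF_t = 104.300000, DF = 0.837247, PV = 87.324912
Price P = sum_t PV_t = 95.197467
Macaulay numerator sum_t t * PV_t:
  t * PV_t at t = 1.0000: 4.052780
  t * PV_t at t = 2.0000: 7.639548
  t * PV_t at t = 3.0000: 261.974736
Macaulay duration D = (sum_t t * PV_t) / P = 273.667065 / 95.197467 = 2.874731

Answer: Macaulay duration = 2.8747 years


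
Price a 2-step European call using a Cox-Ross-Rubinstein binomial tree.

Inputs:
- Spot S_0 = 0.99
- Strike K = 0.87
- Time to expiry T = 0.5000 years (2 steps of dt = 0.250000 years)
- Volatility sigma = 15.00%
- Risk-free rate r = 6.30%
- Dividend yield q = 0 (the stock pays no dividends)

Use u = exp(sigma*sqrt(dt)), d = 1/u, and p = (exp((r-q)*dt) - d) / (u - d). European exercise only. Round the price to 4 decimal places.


Answer: Price = V(0,0) = 0.1499

Derivation:
dt = T/N = 0.250000
u = exp(sigma*sqrt(dt)) = 1.077884; d = 1/u = 0.927743
p = (exp((r-q)*dt) - d) / (u - d) = 0.586991
Discount per step: exp(-r*dt) = 0.984373
Stock lattice S(k, i) with i counting down-moves:
  k=0: S(0,0) = 0.9900
  k=1: S(1,0) = 1.0671; S(1,1) = 0.9185
  k=2: S(2,0) = 1.1502; S(2,1) = 0.9900; S(2,2) = 0.8521
Terminal payoffs V(N, i) = max(S_T - K, 0):
  V(2,0) = 0.280216; V(2,1) = 0.120000; V(2,2) = 0.000000
Backward induction: V(k, i) = exp(-r*dt) * [p * V(k+1, i) + (1-p) * V(k+1, i+1)].
  V(1,0) = exp(-r*dt) * [p*0.280216 + (1-p)*0.120000] = 0.210700
  V(1,1) = exp(-r*dt) * [p*0.120000 + (1-p)*0.000000] = 0.069338
  V(0,0) = exp(-r*dt) * [p*0.210700 + (1-p)*0.069338] = 0.149936


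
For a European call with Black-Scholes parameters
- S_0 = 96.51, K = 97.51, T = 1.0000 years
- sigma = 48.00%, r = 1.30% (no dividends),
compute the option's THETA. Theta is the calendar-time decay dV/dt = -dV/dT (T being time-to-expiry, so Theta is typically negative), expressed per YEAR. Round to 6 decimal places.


d1 = 0.2456076939; d2 = -0.2343923061
phi(d1) = 0.3870892072; exp(-qT) = 1.0000000000; exp(-rT) = 0.9870841350
Theta = -S*exp(-qT)*phi(d1)*sigma/(2*sqrt(T)) - r*K*exp(-rT)*N(d2) + q*S*exp(-qT)*N(d1)
N(d1) = 0.5970070336; N(d2) = 0.4073402156; sqrt(T) = 1.0000000000
Term 1 = -96.5100 * 1.0000000000 * 0.3870892072 * 0.4800 / (2 * 1.0000000000) = -8.9659150528
Term 2 = -0.0130 * 97.5100 * 0.9870841350 * 0.4073402156 = -0.5096874844
Term 3 = 0 (no dividend yield, q = 0)
Theta = -8.9659150528 + (-0.5096874844) + (0.0000000000) = -9.475603

Answer: Theta = -9.475603


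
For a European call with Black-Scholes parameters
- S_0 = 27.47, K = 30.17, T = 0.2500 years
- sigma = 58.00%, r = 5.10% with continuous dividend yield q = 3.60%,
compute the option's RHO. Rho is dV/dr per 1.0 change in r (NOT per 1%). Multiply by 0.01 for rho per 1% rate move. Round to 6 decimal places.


Answer: Rho = 2.415983

Derivation:
d1 = -0.1653570795; d2 = -0.4553570795
phi(d1) = 0.3935252620; exp(-qT) = 0.9910403788; exp(-rT) = 0.9873309369
N(d2) = 0.3244261840
Rho = K*T*exp(-rT)*N(d2) = 30.1700 * 0.2500 * 0.9873309369 * 0.3244261840 = 2.415983


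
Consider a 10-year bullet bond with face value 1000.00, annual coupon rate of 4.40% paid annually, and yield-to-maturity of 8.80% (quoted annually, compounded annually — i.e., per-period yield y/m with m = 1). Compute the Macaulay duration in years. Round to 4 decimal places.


Answer: Macaulay duration = 7.9334 years

Derivation:
Coupon per period c = face * coupon_rate / m = 44.000000
Periods per year m = 1; per-period yield y/m = 0.088000
Number of cashflows N = 10
Cashflows (t years, CF_t, discount factor 1/(1+y/m)^(m*t), PV):
  t = 1.0000: CF_t = 44.000000, DF = 0.919118, PV = 40.441176
  t = 2.0000: CF_t = 44.000000, DF = 0.844777, PV = 37.170199
  t = 3.0000: CF_t = 44.000000, DF = 0.776450, PV = 34.163786
  t = 4.0000: CF_t = 44.000000, DF = 0.713649, PV = 31.400538
  t = 5.0000: CF_t = 44.000000, DF = 0.655927, PV = 28.860789
  t = 6.0000: CF_t = 44.000000, DF = 0.602874, PV = 26.526460
  t = 7.0000: CF_t = 44.000000, DF = 0.554112, PV = 24.380938
  t = 8.0000: CF_t = 44.000000, DF = 0.509294, PV = 22.408950
  t = 9.0000: CF_t = 44.000000, DF = 0.468101, PV = 20.596462
  t = 10.0000: CF_t = 1044.000000, DF = 0.430240, PV = 449.170830
Price P = sum_t PV_t = 715.120130
Macaulay numerator sum_t t * PV_t:
  t * PV_t at t = 1.0000: 40.441176
  t * PV_t at t = 2.0000: 74.340398
  t * PV_t at t = 3.0000: 102.491357
  t * PV_t at t = 4.0000: 125.602154
  t * PV_t at t = 5.0000: 144.303945
  t * PV_t at t = 6.0000: 159.158763
  t * PV_t at t = 7.0000: 170.666566
  t * PV_t at t = 8.0000: 179.271602
  t * PV_t at t = 9.0000: 185.368155
  t * PV_t at t = 10.0000: 4491.708305
Macaulay duration D = (sum_t t * PV_t) / P = 5673.352421 / 715.120130 = 7.933426


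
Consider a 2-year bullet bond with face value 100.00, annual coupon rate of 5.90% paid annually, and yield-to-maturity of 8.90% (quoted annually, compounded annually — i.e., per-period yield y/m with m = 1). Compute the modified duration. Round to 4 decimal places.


Answer: Modified duration = 1.7840

Derivation:
Coupon per period c = face * coupon_rate / m = 5.900000
Periods per year m = 1; per-period yield y/m = 0.089000
Number of cashflows N = 2
Cashflows (t years, CF_t, discount factor 1/(1+y/m)^(m*t), PV):
  t = 1.0000: CF_t = 5.900000, DF = 0.918274, PV = 5.417815
  t = 2.0000: CF_t = 105.900000, DF = 0.843226, PV = 89.297685
Price P = sum_t PV_t = 94.715500
First compute Macaulay numerator sum_t t * PV_t:
  t * PV_t at t = 1.0000: 5.417815
  t * PV_t at t = 2.0000: 178.595370
Macaulay duration D = 184.013185 / 94.715500 = 1.942799
Modified duration = D / (1 + y/m) = 1.942799 / (1 + 0.089000) = 1.784021


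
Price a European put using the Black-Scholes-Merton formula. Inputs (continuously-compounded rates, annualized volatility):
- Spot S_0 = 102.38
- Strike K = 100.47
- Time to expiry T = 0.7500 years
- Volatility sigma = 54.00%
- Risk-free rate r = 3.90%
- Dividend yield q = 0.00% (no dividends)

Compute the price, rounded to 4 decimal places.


Answer: Price = 16.1765

Derivation:
d1 = (ln(S/K) + (r - q + 0.5*sigma^2) * T) / (sigma * sqrt(T)) = 0.33664269
d2 = d1 - sigma * sqrt(T) = -0.13101103
exp(-rT) = 0.97117364; exp(-qT) = 1.00000000
P = K * exp(-rT) * N(-d2) - S_0 * exp(-qT) * N(-d1)
N(-d1) = 0.36819314; N(-d2) = 0.55211671
P = 100.4700 * 0.97117364 * 0.55211671 - 102.3800 * 1.00000000 * 0.36819314 = 16.1765


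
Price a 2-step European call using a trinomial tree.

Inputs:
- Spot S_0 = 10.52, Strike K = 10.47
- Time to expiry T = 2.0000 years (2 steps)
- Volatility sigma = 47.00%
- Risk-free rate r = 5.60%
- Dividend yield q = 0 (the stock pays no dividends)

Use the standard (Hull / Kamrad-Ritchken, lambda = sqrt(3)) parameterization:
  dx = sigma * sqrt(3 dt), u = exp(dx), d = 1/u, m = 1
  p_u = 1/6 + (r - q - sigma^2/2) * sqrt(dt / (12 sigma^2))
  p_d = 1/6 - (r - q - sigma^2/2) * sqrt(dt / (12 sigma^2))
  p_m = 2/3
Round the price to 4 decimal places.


dt = T/N = 1.000000; dx = sigma*sqrt(3*dt) = 0.814064
u = exp(dx) = 2.257062; d = 1/u = 0.443054
p_u = 0.133223, p_m = 0.666667, p_d = 0.200110
Discount per step: exp(-r*dt) = 0.945539
Stock lattice S(k, j) with j the centered position index:
  k=0: S(0,+0) = 10.5200
  k=1: S(1,-1) = 4.6609; S(1,+0) = 10.5200; S(1,+1) = 23.7443
  k=2: S(2,-2) = 2.0650; S(2,-1) = 4.6609; S(2,+0) = 10.5200; S(2,+1) = 23.7443; S(2,+2) = 53.5923
Terminal payoffs V(N, j) = max(S_T - K, 0):
  V(2,-2) = 0.000000; V(2,-1) = 0.000000; V(2,+0) = 0.050000; V(2,+1) = 13.274290; V(2,+2) = 43.122330
Backward induction: V(k, j) = exp(-r*dt) * [p_u * V(k+1, j+1) + p_m * V(k+1, j) + p_d * V(k+1, j-1)]
  V(1,-1) = exp(-r*dt) * [p_u*0.050000 + p_m*0.000000 + p_d*0.000000] = 0.006298
  V(1,+0) = exp(-r*dt) * [p_u*13.274290 + p_m*0.050000 + p_d*0.000000] = 1.703652
  V(1,+1) = exp(-r*dt) * [p_u*43.122330 + p_m*13.274290 + p_d*0.050000] = 13.809063
  V(0,+0) = exp(-r*dt) * [p_u*13.809063 + p_m*1.703652 + p_d*0.006298] = 2.814604

Answer: Price = V(0,0) = 2.8146


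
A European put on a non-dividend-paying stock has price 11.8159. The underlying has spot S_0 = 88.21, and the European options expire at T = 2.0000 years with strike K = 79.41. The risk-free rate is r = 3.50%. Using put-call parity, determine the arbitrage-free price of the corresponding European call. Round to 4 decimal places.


Put-call parity: C - P = S_0 * exp(-qT) - K * exp(-rT).
S_0 * exp(-qT) = 88.2100 * 1.00000000 = 88.21000000
K * exp(-rT) = 79.4100 * 0.93239382 = 74.04139324
C = P + S*exp(-qT) - K*exp(-rT)
C = 11.8159 + 88.21000000 - 74.04139324 = 25.9845

Answer: Call price = 25.9845


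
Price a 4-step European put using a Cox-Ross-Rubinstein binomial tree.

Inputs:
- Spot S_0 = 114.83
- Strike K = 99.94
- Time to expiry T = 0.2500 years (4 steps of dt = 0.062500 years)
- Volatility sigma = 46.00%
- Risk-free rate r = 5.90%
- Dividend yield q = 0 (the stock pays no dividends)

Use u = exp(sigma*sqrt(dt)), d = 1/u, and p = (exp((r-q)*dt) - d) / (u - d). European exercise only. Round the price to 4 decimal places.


dt = T/N = 0.062500
u = exp(sigma*sqrt(dt)) = 1.121873; d = 1/u = 0.891366
p = (exp((r-q)*dt) - d) / (u - d) = 0.487308
Discount per step: exp(-r*dt) = 0.996319
Stock lattice S(k, i) with i counting down-moves:
  k=0: S(0,0) = 114.8300
  k=1: S(1,0) = 128.8247; S(1,1) = 102.3556
  k=2: S(2,0) = 144.5250; S(2,1) = 114.8300; S(2,2) = 91.2363
  k=3: S(3,0) = 162.1388; S(3,1) = 128.8247; S(3,2) = 102.3556; S(3,3) = 81.3249
  k=4: S(4,0) = 181.8992; S(4,1) = 144.5250; S(4,2) = 114.8300; S(4,3) = 91.2363; S(4,4) = 72.4903
Terminal payoffs V(N, i) = max(K - S_T, 0):
  V(4,0) = 0.000000; V(4,1) = 0.000000; V(4,2) = 0.000000; V(4,3) = 8.703706; V(4,4) = 27.449699
Backward induction: V(k, i) = exp(-r*dt) * [p * V(k+1, i) + (1-p) * V(k+1, i+1)].
  V(3,0) = exp(-r*dt) * [p*0.000000 + (1-p)*0.000000] = 0.000000
  V(3,1) = exp(-r*dt) * [p*0.000000 + (1-p)*0.000000] = 0.000000
  V(3,2) = exp(-r*dt) * [p*0.000000 + (1-p)*8.703706] = 4.445892
  V(3,3) = exp(-r*dt) * [p*8.703706 + (1-p)*27.449699] = 18.247207
  V(2,0) = exp(-r*dt) * [p*0.000000 + (1-p)*0.000000] = 0.000000
  V(2,1) = exp(-r*dt) * [p*0.000000 + (1-p)*4.445892] = 2.270981
  V(2,2) = exp(-r*dt) * [p*4.445892 + (1-p)*18.247207] = 11.479301
  V(1,0) = exp(-r*dt) * [p*0.000000 + (1-p)*2.270981] = 1.160027
  V(1,1) = exp(-r*dt) * [p*2.270981 + (1-p)*11.479301] = 6.966273
  V(0,0) = exp(-r*dt) * [p*1.160027 + (1-p)*6.966273] = 4.121613

Answer: Price = V(0,0) = 4.1216


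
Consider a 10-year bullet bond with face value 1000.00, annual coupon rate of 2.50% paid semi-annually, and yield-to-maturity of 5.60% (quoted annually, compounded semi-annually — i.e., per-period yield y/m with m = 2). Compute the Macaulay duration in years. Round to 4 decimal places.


Answer: Macaulay duration = 8.7107 years

Derivation:
Coupon per period c = face * coupon_rate / m = 12.500000
Periods per year m = 2; per-period yield y/m = 0.028000
Number of cashflows N = 20
Cashflows (t years, CF_t, discount factor 1/(1+y/m)^(m*t), PV):
  t = 0.5000: CF_t = 12.500000, DF = 0.972763, PV = 12.159533
  t = 1.0000: CF_t = 12.500000, DF = 0.946267, PV = 11.828340
  t = 1.5000: CF_t = 12.500000, DF = 0.920493, PV = 11.506167
  t = 2.0000: CF_t = 12.500000, DF = 0.895422, PV = 11.192769
  t = 2.5000: CF_t = 12.500000, DF = 0.871033, PV = 10.887908
  t = 3.0000: CF_t = 12.500000, DF = 0.847308, PV = 10.591350
  t = 3.5000: CF_t = 12.500000, DF = 0.824230, PV = 10.302870
  t = 4.0000: CF_t = 12.500000, DF = 0.801780, PV = 10.022247
  t = 4.5000: CF_t = 12.500000, DF = 0.779941, PV = 9.749267
  t = 5.0000: CF_t = 12.500000, DF = 0.758698, PV = 9.483723
  t = 5.5000: CF_t = 12.500000, DF = 0.738033, PV = 9.225412
  t = 6.0000: CF_t = 12.500000, DF = 0.717931, PV = 8.974136
  t = 6.5000: CF_t = 12.500000, DF = 0.698376, PV = 8.729704
  t = 7.0000: CF_t = 12.500000, DF = 0.679354, PV = 8.491930
  t = 7.5000: CF_t = 12.500000, DF = 0.660851, PV = 8.260632
  t = 8.0000: CF_t = 12.500000, DF = 0.642851, PV = 8.035635
  t = 8.5000: CF_t = 12.500000, DF = 0.625341, PV = 7.816765
  t = 9.0000: CF_t = 12.500000, DF = 0.608309, PV = 7.603857
  t = 9.5000: CF_t = 12.500000, DF = 0.591740, PV = 7.396748
  t = 10.0000: CF_t = 1012.500000, DF = 0.575622, PV = 582.817708
Price P = sum_t PV_t = 765.076701
Macaulay numerator sum_t t * PV_t:
  t * PV_t at t = 0.5000: 6.079767
  t * PV_t at t = 1.0000: 11.828340
  t * PV_t at t = 1.5000: 17.259250
  t * PV_t at t = 2.0000: 22.385539
  t * PV_t at t = 2.5000: 27.219770
  t * PV_t at t = 3.0000: 31.774050
  t * PV_t at t = 3.5000: 36.060044
  t * PV_t at t = 4.0000: 40.088987
  t * PV_t at t = 4.5000: 43.871703
  t * PV_t at t = 5.0000: 47.418616
  t * PV_t at t = 5.5000: 50.739764
  t * PV_t at t = 6.0000: 53.844815
  t * PV_t at t = 6.5000: 56.743077
  t * PV_t at t = 7.0000: 59.443510
  t * PV_t at t = 7.5000: 61.954743
  t * PV_t at t = 8.0000: 64.285077
  t * PV_t at t = 8.5000: 66.442504
  t * PV_t at t = 9.0000: 68.434714
  t * PV_t at t = 9.5000: 70.269108
  t * PV_t at t = 10.0000: 5828.177081
Macaulay duration D = (sum_t t * PV_t) / P = 6664.320457 / 765.076701 = 8.710657


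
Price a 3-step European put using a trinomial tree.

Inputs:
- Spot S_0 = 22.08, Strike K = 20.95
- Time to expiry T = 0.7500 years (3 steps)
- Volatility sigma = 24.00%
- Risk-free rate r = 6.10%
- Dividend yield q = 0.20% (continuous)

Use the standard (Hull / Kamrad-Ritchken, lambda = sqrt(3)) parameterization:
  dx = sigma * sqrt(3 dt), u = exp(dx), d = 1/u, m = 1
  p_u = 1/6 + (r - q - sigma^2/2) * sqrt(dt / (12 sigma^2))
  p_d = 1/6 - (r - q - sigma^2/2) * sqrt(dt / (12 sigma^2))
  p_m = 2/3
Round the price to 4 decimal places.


Answer: Price = V(0,0) = 0.9026

Derivation:
dt = T/N = 0.250000; dx = sigma*sqrt(3*dt) = 0.207846
u = exp(dx) = 1.231024; d = 1/u = 0.812332
p_u = 0.184829, p_m = 0.666667, p_d = 0.148504
Discount per step: exp(-r*dt) = 0.984866
Stock lattice S(k, j) with j the centered position index:
  k=0: S(0,+0) = 22.0800
  k=1: S(1,-1) = 17.9363; S(1,+0) = 22.0800; S(1,+1) = 27.1810
  k=2: S(2,-2) = 14.5702; S(2,-1) = 17.9363; S(2,+0) = 22.0800; S(2,+1) = 27.1810; S(2,+2) = 33.4605
  k=3: S(3,-3) = 11.8359; S(3,-2) = 14.5702; S(3,-1) = 17.9363; S(3,+0) = 22.0800; S(3,+1) = 27.1810; S(3,+2) = 33.4605; S(3,+3) = 41.1906
Terminal payoffs V(N, j) = max(K - S_T, 0):
  V(3,-3) = 9.114140; V(3,-2) = 6.379776; V(3,-1) = 3.013708; V(3,+0) = 0.000000; V(3,+1) = 0.000000; V(3,+2) = 0.000000; V(3,+3) = 0.000000
Backward induction: V(k, j) = exp(-r*dt) * [p_u * V(k+1, j+1) + p_m * V(k+1, j) + p_d * V(k+1, j-1)]
  V(2,-2) = exp(-r*dt) * [p_u*3.013708 + p_m*6.379776 + p_d*9.114140] = 6.070410
  V(2,-1) = exp(-r*dt) * [p_u*0.000000 + p_m*3.013708 + p_d*6.379776] = 2.911817
  V(2,+0) = exp(-r*dt) * [p_u*0.000000 + p_m*0.000000 + p_d*3.013708] = 0.440775
  V(2,+1) = exp(-r*dt) * [p_u*0.000000 + p_m*0.000000 + p_d*0.000000] = 0.000000
  V(2,+2) = exp(-r*dt) * [p_u*0.000000 + p_m*0.000000 + p_d*0.000000] = 0.000000
  V(1,-1) = exp(-r*dt) * [p_u*0.440775 + p_m*2.911817 + p_d*6.070410] = 2.879905
  V(1,+0) = exp(-r*dt) * [p_u*0.000000 + p_m*0.440775 + p_d*2.911817] = 0.715275
  V(1,+1) = exp(-r*dt) * [p_u*0.000000 + p_m*0.000000 + p_d*0.440775] = 0.064466
  V(0,+0) = exp(-r*dt) * [p_u*0.064466 + p_m*0.715275 + p_d*2.879905] = 0.902574


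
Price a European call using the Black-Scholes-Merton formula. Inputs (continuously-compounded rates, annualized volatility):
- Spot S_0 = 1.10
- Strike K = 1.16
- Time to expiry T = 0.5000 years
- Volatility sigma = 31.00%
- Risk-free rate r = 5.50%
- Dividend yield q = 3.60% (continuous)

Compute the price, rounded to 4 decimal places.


Answer: Price = 0.0742

Derivation:
d1 = (ln(S/K) + (r - q + 0.5*sigma^2) * T) / (sigma * sqrt(T)) = -0.08934557
d2 = d1 - sigma * sqrt(T) = -0.30854867
exp(-rT) = 0.97287468; exp(-qT) = 0.98216103
C = S_0 * exp(-qT) * N(d1) - K * exp(-rT) * N(d2)
N(d1) = 0.46440364; N(d2) = 0.37883244
C = 1.1000 * 0.98216103 * 0.46440364 - 1.1600 * 0.97287468 * 0.37883244 = 0.0742


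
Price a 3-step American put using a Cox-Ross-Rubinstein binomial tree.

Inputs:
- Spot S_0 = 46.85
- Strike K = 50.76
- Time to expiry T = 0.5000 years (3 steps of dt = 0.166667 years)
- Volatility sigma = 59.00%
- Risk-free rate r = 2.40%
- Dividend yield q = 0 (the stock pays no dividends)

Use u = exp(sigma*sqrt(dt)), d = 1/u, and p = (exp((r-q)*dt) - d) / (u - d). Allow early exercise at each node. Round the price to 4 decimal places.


Answer: Price = V(0,0) = 10.3466

Derivation:
dt = T/N = 0.166667
u = exp(sigma*sqrt(dt)) = 1.272351; d = 1/u = 0.785947
p = (exp((r-q)*dt) - d) / (u - d) = 0.448313
Discount per step: exp(-r*dt) = 0.996008
Stock lattice S(k, i) with i counting down-moves:
  k=0: S(0,0) = 46.8500
  k=1: S(1,0) = 59.6097; S(1,1) = 36.8216
  k=2: S(2,0) = 75.8444; S(2,1) = 46.8500; S(2,2) = 28.9398
  k=3: S(3,0) = 96.5007; S(3,1) = 59.6097; S(3,2) = 36.8216; S(3,3) = 22.7451
Terminal payoffs V(N, i) = max(K - S_T, 0):
  V(3,0) = 0.000000; V(3,1) = 0.000000; V(3,2) = 13.938404; V(3,3) = 28.014859
Backward induction: V(k, i) = exp(-r*dt) * [p * V(k+1, i) + (1-p) * V(k+1, i+1)]; then take max(V_cont, immediate exercise) for American.
  V(2,0) = exp(-r*dt) * [p*0.000000 + (1-p)*0.000000] = 0.000000; exercise = 0.000000; V(2,0) = max -> 0.000000
  V(2,1) = exp(-r*dt) * [p*0.000000 + (1-p)*13.938404] = 7.658941; exercise = 3.910000; V(2,1) = max -> 7.658941
  V(2,2) = exp(-r*dt) * [p*13.938404 + (1-p)*28.014859] = 21.617559; exercise = 21.820194; V(2,2) = max -> 21.820194
  V(1,0) = exp(-r*dt) * [p*0.000000 + (1-p)*7.658941] = 4.208471; exercise = 0.000000; V(1,0) = max -> 4.208471
  V(1,1) = exp(-r*dt) * [p*7.658941 + (1-p)*21.820194] = 15.409759; exercise = 13.938404; V(1,1) = max -> 15.409759
  V(0,0) = exp(-r*dt) * [p*4.208471 + (1-p)*15.409759] = 10.346608; exercise = 3.910000; V(0,0) = max -> 10.346608


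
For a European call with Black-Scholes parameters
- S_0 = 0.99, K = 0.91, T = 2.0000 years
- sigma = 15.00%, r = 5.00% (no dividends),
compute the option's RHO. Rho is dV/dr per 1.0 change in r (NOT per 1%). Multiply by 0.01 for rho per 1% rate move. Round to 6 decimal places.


Answer: Rho = 1.279785

Derivation:
d1 = 0.9746776070; d2 = 0.7625455727
phi(d1) = 0.2480966845; exp(-qT) = 1.0000000000; exp(-rT) = 0.9048374180
N(d2) = 0.7771327727
Rho = K*T*exp(-rT)*N(d2) = 0.9100 * 2.0000 * 0.9048374180 * 0.7771327727 = 1.279785


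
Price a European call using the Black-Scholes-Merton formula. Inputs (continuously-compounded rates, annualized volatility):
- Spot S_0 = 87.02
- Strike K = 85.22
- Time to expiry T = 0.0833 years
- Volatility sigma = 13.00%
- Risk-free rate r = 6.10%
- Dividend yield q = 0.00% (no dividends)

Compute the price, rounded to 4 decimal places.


Answer: Price = 2.6982

Derivation:
d1 = (ln(S/K) + (r - q + 0.5*sigma^2) * T) / (sigma * sqrt(T)) = 0.71126941
d2 = d1 - sigma * sqrt(T) = 0.67374915
exp(-rT) = 0.99493159; exp(-qT) = 1.00000000
C = S_0 * exp(-qT) * N(d1) - K * exp(-rT) * N(d2)
N(d1) = 0.76154135; N(d2) = 0.74976460
C = 87.0200 * 1.00000000 * 0.76154135 - 85.2200 * 0.99493159 * 0.74976460 = 2.6982


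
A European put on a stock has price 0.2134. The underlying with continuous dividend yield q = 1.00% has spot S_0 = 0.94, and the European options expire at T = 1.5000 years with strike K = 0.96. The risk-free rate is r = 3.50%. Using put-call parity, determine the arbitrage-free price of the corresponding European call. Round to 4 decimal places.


Answer: Call price = 0.2285

Derivation:
Put-call parity: C - P = S_0 * exp(-qT) - K * exp(-rT).
S_0 * exp(-qT) = 0.9400 * 0.98511194 = 0.92600522
K * exp(-rT) = 0.9600 * 0.94885432 = 0.91090015
C = P + S*exp(-qT) - K*exp(-rT)
C = 0.2134 + 0.92600522 - 0.91090015 = 0.2285


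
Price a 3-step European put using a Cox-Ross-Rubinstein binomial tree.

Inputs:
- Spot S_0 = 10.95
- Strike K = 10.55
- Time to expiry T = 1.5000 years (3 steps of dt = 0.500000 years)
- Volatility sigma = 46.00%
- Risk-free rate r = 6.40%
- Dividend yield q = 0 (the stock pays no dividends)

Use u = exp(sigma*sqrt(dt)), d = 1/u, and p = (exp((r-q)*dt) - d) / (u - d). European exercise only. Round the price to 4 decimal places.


dt = T/N = 0.500000
u = exp(sigma*sqrt(dt)) = 1.384403; d = 1/u = 0.722333
p = (exp((r-q)*dt) - d) / (u - d) = 0.468507
Discount per step: exp(-r*dt) = 0.968507
Stock lattice S(k, i) with i counting down-moves:
  k=0: S(0,0) = 10.9500
  k=1: S(1,0) = 15.1592; S(1,1) = 7.9095
  k=2: S(2,0) = 20.9865; S(2,1) = 10.9500; S(2,2) = 5.7133
  k=3: S(3,0) = 29.0537; S(3,1) = 15.1592; S(3,2) = 7.9095; S(3,3) = 4.1269
Terminal payoffs V(N, i) = max(K - S_T, 0):
  V(3,0) = 0.000000; V(3,1) = 0.000000; V(3,2) = 2.640454; V(3,3) = 6.423077
Backward induction: V(k, i) = exp(-r*dt) * [p * V(k+1, i) + (1-p) * V(k+1, i+1)].
  V(2,0) = exp(-r*dt) * [p*0.000000 + (1-p)*0.000000] = 0.000000
  V(2,1) = exp(-r*dt) * [p*0.000000 + (1-p)*2.640454] = 1.359186
  V(2,2) = exp(-r*dt) * [p*2.640454 + (1-p)*6.423077] = 4.504419
  V(1,0) = exp(-r*dt) * [p*0.000000 + (1-p)*1.359186] = 0.699647
  V(1,1) = exp(-r*dt) * [p*1.359186 + (1-p)*4.504419] = 2.935403
  V(0,0) = exp(-r*dt) * [p*0.699647 + (1-p)*2.935403] = 1.828478

Answer: Price = V(0,0) = 1.8285


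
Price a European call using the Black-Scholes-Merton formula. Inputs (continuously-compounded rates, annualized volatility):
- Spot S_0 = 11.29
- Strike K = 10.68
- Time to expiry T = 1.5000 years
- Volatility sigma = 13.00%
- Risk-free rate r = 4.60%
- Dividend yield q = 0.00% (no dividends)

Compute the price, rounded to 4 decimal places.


d1 = (ln(S/K) + (r - q + 0.5*sigma^2) * T) / (sigma * sqrt(T)) = 0.86184068
d2 = d1 - sigma * sqrt(T) = 0.70262385
exp(-rT) = 0.93332668; exp(-qT) = 1.00000000
C = S_0 * exp(-qT) * N(d1) - K * exp(-rT) * N(d2)
N(d1) = 0.80561240; N(d2) = 0.75885490
C = 11.2900 * 1.00000000 * 0.80561240 - 10.6800 * 0.93332668 * 0.75885490 = 1.5312

Answer: Price = 1.5312


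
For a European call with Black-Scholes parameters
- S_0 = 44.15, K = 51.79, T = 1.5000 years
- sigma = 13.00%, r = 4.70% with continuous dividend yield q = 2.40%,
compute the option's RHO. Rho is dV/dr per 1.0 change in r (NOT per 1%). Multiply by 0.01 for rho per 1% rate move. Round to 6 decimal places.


Answer: Rho = 14.003125

Derivation:
d1 = -0.7061386103; d2 = -0.8653554436
phi(d1) = 0.3109091904; exp(-qT) = 0.9646402935; exp(-rT) = 0.9319277395
N(d2) = 0.1934218642
Rho = K*T*exp(-rT)*N(d2) = 51.7900 * 1.5000 * 0.9319277395 * 0.1934218642 = 14.003125


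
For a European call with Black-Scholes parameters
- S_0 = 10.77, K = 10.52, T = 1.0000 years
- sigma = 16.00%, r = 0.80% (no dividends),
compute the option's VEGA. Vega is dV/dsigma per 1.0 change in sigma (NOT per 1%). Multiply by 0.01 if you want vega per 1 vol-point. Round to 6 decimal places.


Answer: Vega = 4.135134

Derivation:
d1 = 0.2767892741; d2 = 0.1167892741
phi(d1) = 0.3839493315; exp(-qT) = 1.0000000000; exp(-rT) = 0.9920319148
Vega = S * exp(-qT) * phi(d1) * sqrt(T) = 10.7700 * 1.0000000000 * 0.3839493315 * 1.0000000000 = 4.135134


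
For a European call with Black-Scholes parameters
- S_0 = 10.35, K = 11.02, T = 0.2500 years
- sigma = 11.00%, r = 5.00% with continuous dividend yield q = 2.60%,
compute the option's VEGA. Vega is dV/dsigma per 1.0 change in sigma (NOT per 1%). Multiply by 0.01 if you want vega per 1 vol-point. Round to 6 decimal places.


Answer: Vega = 1.239273

Derivation:
d1 = -1.0038688002; d2 = -1.0588688002
phi(d1) = 0.2410345928; exp(-qT) = 0.9935210793; exp(-rT) = 0.9875778005
Vega = S * exp(-qT) * phi(d1) * sqrt(T) = 10.3500 * 0.9935210793 * 0.2410345928 * 0.5000000000 = 1.239273


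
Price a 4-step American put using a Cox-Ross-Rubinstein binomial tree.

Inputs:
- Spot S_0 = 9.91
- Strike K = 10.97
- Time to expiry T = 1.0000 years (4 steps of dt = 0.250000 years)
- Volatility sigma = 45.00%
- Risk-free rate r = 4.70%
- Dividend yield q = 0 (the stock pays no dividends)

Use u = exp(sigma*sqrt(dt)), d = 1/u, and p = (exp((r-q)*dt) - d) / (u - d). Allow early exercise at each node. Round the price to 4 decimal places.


dt = T/N = 0.250000
u = exp(sigma*sqrt(dt)) = 1.252323; d = 1/u = 0.798516
p = (exp((r-q)*dt) - d) / (u - d) = 0.470031
Discount per step: exp(-r*dt) = 0.988319
Stock lattice S(k, i) with i counting down-moves:
  k=0: S(0,0) = 9.9100
  k=1: S(1,0) = 12.4105; S(1,1) = 7.9133
  k=2: S(2,0) = 15.5420; S(2,1) = 9.9100; S(2,2) = 6.3189
  k=3: S(3,0) = 19.4636; S(3,1) = 12.4105; S(3,2) = 7.9133; S(3,3) = 5.0457
  k=4: S(4,0) = 24.3747; S(4,1) = 15.5420; S(4,2) = 9.9100; S(4,3) = 6.3189; S(4,4) = 4.0291
Terminal payoffs V(N, i) = max(K - S_T, 0):
  V(4,0) = 0.000000; V(4,1) = 0.000000; V(4,2) = 1.060000; V(4,3) = 4.651105; V(4,4) = 6.940895
Backward induction: V(k, i) = exp(-r*dt) * [p * V(k+1, i) + (1-p) * V(k+1, i+1)]; then take max(V_cont, immediate exercise) for American.
  V(3,0) = exp(-r*dt) * [p*0.000000 + (1-p)*0.000000] = 0.000000; exercise = 0.000000; V(3,0) = max -> 0.000000
  V(3,1) = exp(-r*dt) * [p*0.000000 + (1-p)*1.060000] = 0.555205; exercise = 0.000000; V(3,1) = max -> 0.555205
  V(3,2) = exp(-r*dt) * [p*1.060000 + (1-p)*4.651105] = 2.928561; exercise = 3.056704; V(3,2) = max -> 3.056704
  V(3,3) = exp(-r*dt) * [p*4.651105 + (1-p)*6.940895] = 5.796117; exercise = 5.924260; V(3,3) = max -> 5.924260
  V(2,0) = exp(-r*dt) * [p*0.000000 + (1-p)*0.555205] = 0.290804; exercise = 0.000000; V(2,0) = max -> 0.290804
  V(2,1) = exp(-r*dt) * [p*0.555205 + (1-p)*3.056704] = 1.858951; exercise = 1.060000; V(2,1) = max -> 1.858951
  V(2,2) = exp(-r*dt) * [p*3.056704 + (1-p)*5.924260] = 4.522962; exercise = 4.651105; V(2,2) = max -> 4.651105
  V(1,0) = exp(-r*dt) * [p*0.290804 + (1-p)*1.858951] = 1.108769; exercise = 0.000000; V(1,0) = max -> 1.108769
  V(1,1) = exp(-r*dt) * [p*1.858951 + (1-p)*4.651105] = 3.299706; exercise = 3.056704; V(1,1) = max -> 3.299706
  V(0,0) = exp(-r*dt) * [p*1.108769 + (1-p)*3.299706] = 2.243382; exercise = 1.060000; V(0,0) = max -> 2.243382

Answer: Price = V(0,0) = 2.2434


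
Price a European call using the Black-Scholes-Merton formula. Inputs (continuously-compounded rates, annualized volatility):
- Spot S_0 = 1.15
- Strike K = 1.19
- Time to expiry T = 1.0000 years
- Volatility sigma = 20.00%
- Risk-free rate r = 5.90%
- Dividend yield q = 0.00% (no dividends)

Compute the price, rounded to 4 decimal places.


d1 = (ln(S/K) + (r - q + 0.5*sigma^2) * T) / (sigma * sqrt(T)) = 0.22404318
d2 = d1 - sigma * sqrt(T) = 0.02404318
exp(-rT) = 0.94270677; exp(-qT) = 1.00000000
C = S_0 * exp(-qT) * N(d1) - K * exp(-rT) * N(d2)
N(d1) = 0.58863815; N(d2) = 0.50959092
C = 1.1500 * 1.00000000 * 0.58863815 - 1.1900 * 0.94270677 * 0.50959092 = 0.1053

Answer: Price = 0.1053


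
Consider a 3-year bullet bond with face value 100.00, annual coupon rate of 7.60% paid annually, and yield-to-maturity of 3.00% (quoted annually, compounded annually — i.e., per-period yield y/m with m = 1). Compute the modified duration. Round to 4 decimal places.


Answer: Modified duration = 2.7243

Derivation:
Coupon per period c = face * coupon_rate / m = 7.600000
Periods per year m = 1; per-period yield y/m = 0.030000
Number of cashflows N = 3
Cashflows (t years, CF_t, discount factor 1/(1+y/m)^(m*t), PV):
  t = 1.0000: CF_t = 7.600000, DF = 0.970874, PV = 7.378641
  t = 2.0000: CF_t = 7.600000, DF = 0.942596, PV = 7.163729
  t = 3.0000: CF_t = 107.600000, DF = 0.915142, PV = 98.469243
Price P = sum_t PV_t = 113.011612
First compute Macaulay numerator sum_t t * PV_t:
  t * PV_t at t = 1.0000: 7.378641
  t * PV_t at t = 2.0000: 14.327458
  t * PV_t at t = 3.0000: 295.407728
Macaulay duration D = 317.113826 / 113.011612 = 2.806029
Modified duration = D / (1 + y/m) = 2.806029 / (1 + 0.030000) = 2.724300


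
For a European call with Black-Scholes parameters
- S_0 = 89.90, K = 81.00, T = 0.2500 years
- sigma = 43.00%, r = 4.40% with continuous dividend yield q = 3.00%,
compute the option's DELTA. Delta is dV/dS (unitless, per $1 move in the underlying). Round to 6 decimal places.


d1 = 0.6086571479; d2 = 0.3936571479
phi(d1) = 0.3314858036; exp(-qT) = 0.9925280548; exp(-rT) = 0.9890602788
N(d1) = 0.7286241418
Delta = exp(-qT) * N(d1) = 0.9925280548 * 0.7286241418 = 0.723180

Answer: Delta = 0.723180


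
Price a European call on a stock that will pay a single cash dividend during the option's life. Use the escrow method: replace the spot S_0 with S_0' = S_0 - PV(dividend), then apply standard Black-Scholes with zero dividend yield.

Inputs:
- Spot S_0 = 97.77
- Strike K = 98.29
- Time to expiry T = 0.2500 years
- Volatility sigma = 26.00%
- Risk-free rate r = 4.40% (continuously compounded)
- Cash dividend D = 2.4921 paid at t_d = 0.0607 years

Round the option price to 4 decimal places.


PV(D) = D * exp(-r * t_d) = 2.4921 * 0.99733276 = 2.48545298
S_0' = S_0 - PV(D) = 97.7700 - 2.48545298 = 95.28454702
d1 = (ln(S_0'/K) + (r + sigma^2/2)*T) / (sigma*sqrt(T)) = -0.08926651
d2 = d1 - sigma*sqrt(T) = -0.21926651
exp(-rT) = 0.98906028
N(d1) = 0.46443506; N(d2) = 0.41322123
C = S_0' * N(d1) - K * exp(-rT) * N(d2) = 95.28454702 * 0.46443506 - 98.2900 * 0.98906028 * 0.41322123 = 4.0823

Answer: Price = 4.0823


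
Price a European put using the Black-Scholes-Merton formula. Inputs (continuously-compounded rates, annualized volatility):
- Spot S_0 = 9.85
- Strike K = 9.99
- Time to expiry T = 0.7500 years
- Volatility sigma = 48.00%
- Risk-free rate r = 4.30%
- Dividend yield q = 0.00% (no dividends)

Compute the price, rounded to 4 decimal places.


Answer: Price = 1.5202

Derivation:
d1 = (ln(S/K) + (r - q + 0.5*sigma^2) * T) / (sigma * sqrt(T)) = 0.25147661
d2 = d1 - sigma * sqrt(T) = -0.16421559
exp(-rT) = 0.96826449; exp(-qT) = 1.00000000
P = K * exp(-rT) * N(-d2) - S_0 * exp(-qT) * N(-d1)
N(-d1) = 0.40072282; N(-d2) = 0.56521928
P = 9.9900 * 0.96826449 * 0.56521928 - 9.8500 * 1.00000000 * 0.40072282 = 1.5202


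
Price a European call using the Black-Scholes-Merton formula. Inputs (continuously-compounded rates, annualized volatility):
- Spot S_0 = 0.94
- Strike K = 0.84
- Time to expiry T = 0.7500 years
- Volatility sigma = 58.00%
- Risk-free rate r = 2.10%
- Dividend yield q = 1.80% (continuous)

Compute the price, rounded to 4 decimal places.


Answer: Price = 0.2286

Derivation:
d1 = (ln(S/K) + (r - q + 0.5*sigma^2) * T) / (sigma * sqrt(T)) = 0.47955506
d2 = d1 - sigma * sqrt(T) = -0.02273967
exp(-rT) = 0.98437338; exp(-qT) = 0.98659072
C = S_0 * exp(-qT) * N(d1) - K * exp(-rT) * N(d2)
N(d1) = 0.68422810; N(d2) = 0.49092897
C = 0.9400 * 0.98659072 * 0.68422810 - 0.8400 * 0.98437338 * 0.49092897 = 0.2286


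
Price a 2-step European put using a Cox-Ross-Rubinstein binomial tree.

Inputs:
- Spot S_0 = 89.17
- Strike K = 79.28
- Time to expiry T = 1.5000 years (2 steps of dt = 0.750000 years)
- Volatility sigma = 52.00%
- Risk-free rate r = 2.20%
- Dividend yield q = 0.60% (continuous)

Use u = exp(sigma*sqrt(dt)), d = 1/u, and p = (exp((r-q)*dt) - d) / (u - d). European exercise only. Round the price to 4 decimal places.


dt = T/N = 0.750000
u = exp(sigma*sqrt(dt)) = 1.568835; d = 1/u = 0.637416
p = (exp((r-q)*dt) - d) / (u - d) = 0.402243
Discount per step: exp(-r*dt) = 0.983635
Stock lattice S(k, i) with i counting down-moves:
  k=0: S(0,0) = 89.1700
  k=1: S(1,0) = 139.8930; S(1,1) = 56.8384
  k=2: S(2,0) = 219.4690; S(2,1) = 89.1700; S(2,2) = 36.2297
Terminal payoffs V(N, i) = max(K - S_T, 0):
  V(2,0) = 0.000000; V(2,1) = 0.000000; V(2,2) = 43.050336
Backward induction: V(k, i) = exp(-r*dt) * [p * V(k+1, i) + (1-p) * V(k+1, i+1)].
  V(1,0) = exp(-r*dt) * [p*0.000000 + (1-p)*0.000000] = 0.000000
  V(1,1) = exp(-r*dt) * [p*0.000000 + (1-p)*43.050336] = 25.312530
  V(0,0) = exp(-r*dt) * [p*0.000000 + (1-p)*25.312530] = 14.883140

Answer: Price = V(0,0) = 14.8831


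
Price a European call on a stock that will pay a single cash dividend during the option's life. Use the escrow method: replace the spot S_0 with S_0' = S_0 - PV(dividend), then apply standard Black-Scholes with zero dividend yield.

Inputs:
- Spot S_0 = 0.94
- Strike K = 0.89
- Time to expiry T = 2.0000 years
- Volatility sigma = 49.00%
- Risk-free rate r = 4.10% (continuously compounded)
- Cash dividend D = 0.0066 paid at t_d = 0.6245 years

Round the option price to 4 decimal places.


Answer: Price = 0.2984

Derivation:
PV(D) = D * exp(-r * t_d) = 0.0066 * 0.97472052 = 0.00643316
S_0' = S_0 - PV(D) = 0.9400 - 0.00643316 = 0.93356684
d1 = (ln(S_0'/K) + (r + sigma^2/2)*T) / (sigma*sqrt(T)) = 0.53378063
d2 = d1 - sigma*sqrt(T) = -0.15918402
exp(-rT) = 0.92127196
N(d1) = 0.70325334; N(d2) = 0.43676195
C = S_0' * N(d1) - K * exp(-rT) * N(d2) = 0.93356684 * 0.70325334 - 0.8900 * 0.92127196 * 0.43676195 = 0.2984


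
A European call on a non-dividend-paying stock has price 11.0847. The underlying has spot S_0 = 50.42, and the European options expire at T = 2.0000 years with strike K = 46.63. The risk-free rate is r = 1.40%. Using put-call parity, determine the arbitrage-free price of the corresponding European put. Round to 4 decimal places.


Answer: Put price = 6.0072

Derivation:
Put-call parity: C - P = S_0 * exp(-qT) - K * exp(-rT).
S_0 * exp(-qT) = 50.4200 * 1.00000000 = 50.42000000
K * exp(-rT) = 46.6300 * 0.97238837 = 45.34246954
P = C - S*exp(-qT) + K*exp(-rT)
P = 11.0847 - 50.42000000 + 45.34246954 = 6.0072


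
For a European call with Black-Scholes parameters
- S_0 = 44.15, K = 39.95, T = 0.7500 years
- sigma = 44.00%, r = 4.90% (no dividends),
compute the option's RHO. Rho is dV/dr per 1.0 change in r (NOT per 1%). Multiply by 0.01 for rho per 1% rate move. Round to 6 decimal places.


d1 = 0.5493074608; d2 = 0.1682562831
phi(d1) = 0.3430744238; exp(-qT) = 1.0000000000; exp(-rT) = 0.9639170845
N(d2) = 0.5668091678
Rho = K*T*exp(-rT)*N(d2) = 39.9500 * 0.7500 * 0.9639170845 * 0.5668091678 = 16.370223

Answer: Rho = 16.370223


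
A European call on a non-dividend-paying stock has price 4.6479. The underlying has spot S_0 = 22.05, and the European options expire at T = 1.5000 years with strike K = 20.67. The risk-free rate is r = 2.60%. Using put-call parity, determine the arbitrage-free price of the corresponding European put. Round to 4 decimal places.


Put-call parity: C - P = S_0 * exp(-qT) - K * exp(-rT).
S_0 * exp(-qT) = 22.0500 * 1.00000000 = 22.05000000
K * exp(-rT) = 20.6700 * 0.96175071 = 19.87938716
P = C - S*exp(-qT) + K*exp(-rT)
P = 4.6479 - 22.05000000 + 19.87938716 = 2.4773

Answer: Put price = 2.4773
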